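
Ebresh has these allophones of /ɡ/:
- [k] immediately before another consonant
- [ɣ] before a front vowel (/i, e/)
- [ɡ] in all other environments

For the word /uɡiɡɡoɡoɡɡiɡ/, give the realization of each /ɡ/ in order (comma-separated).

[ɣ], [k], [ɡ], [ɡ], [k], [ɣ], [ɡ]

Occurrence 1 (position 2): before a front vowel (/i, e/) → [ɣ].
Occurrence 2 (position 4): immediately before another consonant → [k].
Occurrence 3 (position 5): no conditioning environment matches → elsewhere allophone [ɡ].
Occurrence 4 (position 7): no conditioning environment matches → elsewhere allophone [ɡ].
Occurrence 5 (position 9): immediately before another consonant → [k].
Occurrence 6 (position 10): before a front vowel (/i, e/) → [ɣ].
Occurrence 7 (position 12): no conditioning environment matches → elsewhere allophone [ɡ].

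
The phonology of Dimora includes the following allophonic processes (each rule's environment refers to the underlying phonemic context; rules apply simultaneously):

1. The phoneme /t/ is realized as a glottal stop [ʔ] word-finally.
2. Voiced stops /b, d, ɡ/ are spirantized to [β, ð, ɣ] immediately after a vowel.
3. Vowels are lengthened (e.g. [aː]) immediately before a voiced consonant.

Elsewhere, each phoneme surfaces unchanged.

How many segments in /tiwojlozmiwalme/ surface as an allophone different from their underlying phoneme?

Segments that undergo a rule: /i/ → [iː] (rule 3); /o/ → [oː] (rule 3); /o/ → [oː] (rule 3); /i/ → [iː] (rule 3); /a/ → [aː] (rule 3).
All other segments surface unchanged.

5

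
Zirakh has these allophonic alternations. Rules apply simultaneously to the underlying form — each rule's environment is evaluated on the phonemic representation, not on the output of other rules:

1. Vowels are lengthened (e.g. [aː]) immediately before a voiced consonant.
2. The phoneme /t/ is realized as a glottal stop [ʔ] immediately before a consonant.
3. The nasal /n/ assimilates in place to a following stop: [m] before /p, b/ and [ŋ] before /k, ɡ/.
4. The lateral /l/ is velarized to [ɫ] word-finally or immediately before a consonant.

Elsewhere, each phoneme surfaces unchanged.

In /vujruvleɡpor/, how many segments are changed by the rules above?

4

Segments that undergo a rule: /u/ → [uː] (rule 1); /u/ → [uː] (rule 1); /e/ → [eː] (rule 1); /o/ → [oː] (rule 1).
All other segments surface unchanged.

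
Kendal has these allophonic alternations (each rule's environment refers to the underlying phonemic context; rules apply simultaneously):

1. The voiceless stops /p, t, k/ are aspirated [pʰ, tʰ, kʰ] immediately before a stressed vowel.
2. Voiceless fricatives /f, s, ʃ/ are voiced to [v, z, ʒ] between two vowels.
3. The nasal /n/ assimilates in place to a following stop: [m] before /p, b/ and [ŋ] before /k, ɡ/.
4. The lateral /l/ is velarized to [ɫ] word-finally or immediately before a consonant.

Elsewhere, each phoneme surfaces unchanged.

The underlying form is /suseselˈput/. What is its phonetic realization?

/s/ (word-initial) fails the environment for rule 2, so it stays [s].
Rule 2 applies to /s/ (between /u/ and /e/: between two vowels) → [z].
/s/ — between /e/ and /e/, between two vowels — surfaces as [z] (rule 2).
Rule 4 applies to /l/ (between /e/ and /p/: word-finally or immediately before a consonant) → [ɫ].
/p/ — between /l/ and /u/, immediately before a stressed vowel — surfaces as [pʰ] (rule 1).
/t/ (word-final) fails the environment for rule 1, so it stays [t].

[suzezeɫˈpʰut]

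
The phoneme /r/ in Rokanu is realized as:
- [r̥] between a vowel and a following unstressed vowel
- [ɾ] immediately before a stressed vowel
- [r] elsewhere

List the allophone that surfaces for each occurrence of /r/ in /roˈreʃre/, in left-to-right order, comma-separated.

Occurrence 1 (position 1): no conditioning environment matches → elsewhere allophone [r].
Occurrence 2 (position 3): immediately before a stressed vowel → [ɾ].
Occurrence 3 (position 6): no conditioning environment matches → elsewhere allophone [r].

[r], [ɾ], [r]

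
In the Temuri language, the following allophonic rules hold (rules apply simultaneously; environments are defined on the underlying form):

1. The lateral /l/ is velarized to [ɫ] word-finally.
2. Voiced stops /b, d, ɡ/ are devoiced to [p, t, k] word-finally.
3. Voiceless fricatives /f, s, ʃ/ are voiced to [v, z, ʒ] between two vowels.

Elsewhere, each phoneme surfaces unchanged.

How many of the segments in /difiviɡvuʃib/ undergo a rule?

Segments that undergo a rule: /f/ → [v] (rule 3); /ʃ/ → [ʒ] (rule 3); /b/ → [p] (rule 2).
All other segments surface unchanged.

3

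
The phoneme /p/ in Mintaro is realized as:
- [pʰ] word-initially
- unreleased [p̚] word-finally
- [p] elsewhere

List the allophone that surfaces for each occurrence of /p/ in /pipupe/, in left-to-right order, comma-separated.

Occurrence 1 (position 1): word-initially → [pʰ].
Occurrence 2 (position 3): no conditioning environment matches → elsewhere allophone [p].
Occurrence 3 (position 5): no conditioning environment matches → elsewhere allophone [p].

[pʰ], [p], [p]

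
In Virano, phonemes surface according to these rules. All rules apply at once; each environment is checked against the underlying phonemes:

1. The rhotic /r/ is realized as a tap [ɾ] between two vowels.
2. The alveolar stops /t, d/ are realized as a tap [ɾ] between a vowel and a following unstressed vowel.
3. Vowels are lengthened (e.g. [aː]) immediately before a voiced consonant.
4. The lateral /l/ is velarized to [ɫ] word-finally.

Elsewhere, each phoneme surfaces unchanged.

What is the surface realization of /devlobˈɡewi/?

/d/ (word-initial) fails the environment for rule 2, so it stays [d].
Rule 3 applies to /e/ (between /d/ and /v/: before a voiced consonant) → [eː].
/v/ (between /e/ and /l/): no rule targets it → [v].
/l/ (between /v/ and /o/) fails the environment for rule 4, so it stays [l].
Rule 3 applies to /o/ (between /l/ and /b/: before a voiced consonant) → [oː].
/b/ (between /o/ and /ɡ/): no rule targets it → [b].
/ɡ/ — not in any rule's target class → [ɡ].
/e/ — between /ɡ/ and /w/, before a voiced consonant — surfaces as [eː] (rule 3).
/w/ — not in any rule's target class → [w].
/i/ (word-final) fails the environment for rule 3, so it stays [i].

[deːvloːbˈɡeːwi]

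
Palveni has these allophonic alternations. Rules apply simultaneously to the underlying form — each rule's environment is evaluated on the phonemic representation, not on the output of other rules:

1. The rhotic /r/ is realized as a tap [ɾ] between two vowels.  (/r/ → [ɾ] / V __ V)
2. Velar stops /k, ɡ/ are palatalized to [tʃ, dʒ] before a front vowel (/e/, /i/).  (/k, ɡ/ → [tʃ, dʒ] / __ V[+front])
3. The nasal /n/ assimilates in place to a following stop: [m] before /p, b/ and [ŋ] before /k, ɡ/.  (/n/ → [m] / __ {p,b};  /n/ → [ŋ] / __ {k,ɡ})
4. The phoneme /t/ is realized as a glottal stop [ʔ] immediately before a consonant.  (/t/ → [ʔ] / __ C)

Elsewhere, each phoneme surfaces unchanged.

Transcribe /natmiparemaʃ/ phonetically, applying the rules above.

/n/ — word-initial; rule 3 does not apply here → [n].
/t/ (between /a/ and /m/) occurs immediately before a consonant → [ʔ] by rule 4.
/r/ (between /a/ and /e/): between two vowels, so rule 1 applies → [ɾ].

[naʔmipaɾemaʃ]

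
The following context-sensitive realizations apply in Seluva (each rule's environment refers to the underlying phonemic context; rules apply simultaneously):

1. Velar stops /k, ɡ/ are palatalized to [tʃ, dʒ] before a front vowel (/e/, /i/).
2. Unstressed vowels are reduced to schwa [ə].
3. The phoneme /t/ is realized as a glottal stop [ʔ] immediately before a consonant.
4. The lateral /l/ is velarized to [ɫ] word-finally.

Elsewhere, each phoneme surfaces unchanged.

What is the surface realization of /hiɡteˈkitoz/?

[həɡtəˈtʃitəz]

/i/ (between /h/ and /ɡ/): in an unstressed syllable, so rule 2 applies → [ə].
/ɡ/ (between /i/ and /t/) is in the target of rule 1 but the environment (before a front vowel) is not met → [ɡ].
/t/ (between /ɡ/ and /e/): rule 3 targets it, but not immediately before a consonant → unchanged [t].
/e/ (between /t/ and /k/): in an unstressed syllable, so rule 2 applies → [ə].
Rule 1 applies to /k/ (between /e/ and /i/: before a front vowel) → [tʃ].
/i/ — between /k/ and /t/; rule 2 does not apply here → [i].
/t/ (between /i/ and /o/): rule 3 targets it, but not immediately before a consonant → unchanged [t].
/o/ (between /t/ and /z/) occurs in an unstressed syllable → [ə] by rule 2.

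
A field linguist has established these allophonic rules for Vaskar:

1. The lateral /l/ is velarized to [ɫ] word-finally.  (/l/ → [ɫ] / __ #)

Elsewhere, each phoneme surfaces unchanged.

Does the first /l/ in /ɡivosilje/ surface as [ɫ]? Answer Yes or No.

No

/l/ (between /i/ and /j/): rule 1 targets it, but not word-finally → unchanged [l].
The actual realization is [l], not [ɫ].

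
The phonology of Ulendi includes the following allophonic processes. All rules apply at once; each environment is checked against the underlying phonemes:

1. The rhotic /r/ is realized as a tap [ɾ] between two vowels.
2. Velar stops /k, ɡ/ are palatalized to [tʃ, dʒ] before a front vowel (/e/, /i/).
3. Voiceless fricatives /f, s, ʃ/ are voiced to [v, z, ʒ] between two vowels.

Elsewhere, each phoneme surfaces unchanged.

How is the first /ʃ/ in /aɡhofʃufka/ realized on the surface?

/ʃ/ (between /f/ and /u/) fails the environment for rule 3, so it stays [ʃ].

[ʃ]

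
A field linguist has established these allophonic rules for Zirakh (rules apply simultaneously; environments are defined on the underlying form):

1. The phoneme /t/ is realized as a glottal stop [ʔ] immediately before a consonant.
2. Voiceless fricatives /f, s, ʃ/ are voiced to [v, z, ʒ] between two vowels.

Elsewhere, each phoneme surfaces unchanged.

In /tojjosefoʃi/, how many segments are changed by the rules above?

3

Segments that undergo a rule: /s/ → [z] (rule 2); /f/ → [v] (rule 2); /ʃ/ → [ʒ] (rule 2).
All other segments surface unchanged.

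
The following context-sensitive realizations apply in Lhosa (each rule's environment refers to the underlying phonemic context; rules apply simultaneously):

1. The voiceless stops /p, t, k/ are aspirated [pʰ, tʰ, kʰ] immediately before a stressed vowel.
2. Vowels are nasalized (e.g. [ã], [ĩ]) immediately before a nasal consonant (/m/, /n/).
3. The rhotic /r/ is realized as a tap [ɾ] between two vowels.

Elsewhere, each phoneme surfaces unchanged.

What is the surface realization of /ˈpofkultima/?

/p/ (word-initial): immediately before a stressed vowel, so rule 1 applies → [pʰ].
/o/ (between /p/ and /f/) fails the environment for rule 2, so it stays [o].
/k/ — between /f/ and /u/; rule 1 does not apply here → [k].
/u/ (between /k/ and /l/) is in the target of rule 2 but the environment (before a nasal consonant) is not met → [u].
/t/ (between /l/ and /i/): rule 1 targets it, but not immediately before a stressed vowel → unchanged [t].
/i/ — between /t/ and /m/, before a nasal consonant — surfaces as [ĩ] (rule 2).
/a/ (word-final): rule 2 targets it, but not before a nasal consonant → unchanged [a].

[ˈpʰofkultĩma]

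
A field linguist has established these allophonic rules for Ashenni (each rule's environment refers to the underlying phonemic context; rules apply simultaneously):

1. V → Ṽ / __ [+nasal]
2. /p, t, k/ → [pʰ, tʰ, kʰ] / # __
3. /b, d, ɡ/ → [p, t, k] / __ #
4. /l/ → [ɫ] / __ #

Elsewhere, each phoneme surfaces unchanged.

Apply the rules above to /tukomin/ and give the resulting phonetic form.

[tʰukõmĩn]

/t/ meets the environment for rule 2 (word-initially) → [tʰ].
/u/ — between /t/ and /k/; rule 1 does not apply here → [u].
/k/ (between /u/ and /o/) fails the environment for rule 2, so it stays [k].
/o/ meets the environment for rule 1 (before a nasal consonant) → [õ].
/i/ — between /m/ and /n/, before a nasal consonant — surfaces as [ĩ] (rule 1).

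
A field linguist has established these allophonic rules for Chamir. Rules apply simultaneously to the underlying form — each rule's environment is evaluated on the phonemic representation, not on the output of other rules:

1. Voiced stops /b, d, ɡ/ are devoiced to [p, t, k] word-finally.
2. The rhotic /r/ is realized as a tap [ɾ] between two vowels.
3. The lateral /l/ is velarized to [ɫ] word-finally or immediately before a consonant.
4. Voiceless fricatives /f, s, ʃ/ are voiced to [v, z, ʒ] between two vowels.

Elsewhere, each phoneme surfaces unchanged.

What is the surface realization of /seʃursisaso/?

/s/ — word-initial; rule 4 does not apply here → [s].
/e/ — not in any rule's target class → [e].
/ʃ/ meets the environment for rule 4 (between two vowels) → [ʒ].
/u/ stays [u].
/r/ (between /u/ and /s/) is in the target of rule 2 but the environment (between two vowels) is not met → [r].
/s/ (between /r/ and /i/) is in the target of rule 4 but the environment (between two vowels) is not met → [s].
/i/ — not in any rule's target class → [i].
/s/ (between /i/ and /a/) occurs between two vowels → [z] by rule 4.
/a/ — not in any rule's target class → [a].
Rule 4 applies to /s/ (between /a/ and /o/: between two vowels) → [z].
/o/ (word-final): no rule targets it → [o].

[seʒursizazo]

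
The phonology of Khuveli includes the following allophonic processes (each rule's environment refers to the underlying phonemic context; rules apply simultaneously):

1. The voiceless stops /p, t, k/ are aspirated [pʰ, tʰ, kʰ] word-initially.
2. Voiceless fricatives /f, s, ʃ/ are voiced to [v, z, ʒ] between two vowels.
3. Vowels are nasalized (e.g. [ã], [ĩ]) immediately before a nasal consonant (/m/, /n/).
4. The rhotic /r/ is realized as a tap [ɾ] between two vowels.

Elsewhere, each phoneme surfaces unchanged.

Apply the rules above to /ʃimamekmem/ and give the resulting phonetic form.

[ʃĩmãmekmẽm]

/ʃ/ (word-initial): rule 2 targets it, but not between two vowels → unchanged [ʃ].
/i/ — between /ʃ/ and /m/, before a nasal consonant — surfaces as [ĩ] (rule 3).
/m/ — not in any rule's target class → [m].
/a/ (between /m/ and /m/) occurs before a nasal consonant → [ã] by rule 3.
/m/ (between /a/ and /e/) is unaffected → [m].
/e/ (between /m/ and /k/) fails the environment for rule 3, so it stays [e].
/k/ (between /e/ and /m/): rule 1 targets it, but not word-initially → unchanged [k].
/m/ (between /k/ and /e/) is unaffected → [m].
/e/ — between /m/ and /m/, before a nasal consonant — surfaces as [ẽ] (rule 3).
/m/ stays [m].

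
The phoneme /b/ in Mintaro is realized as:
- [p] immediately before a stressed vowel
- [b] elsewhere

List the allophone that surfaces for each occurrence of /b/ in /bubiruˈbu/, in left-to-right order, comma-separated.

[b], [b], [p]

Occurrence 1 (position 1): no conditioning environment matches → elsewhere allophone [b].
Occurrence 2 (position 3): no conditioning environment matches → elsewhere allophone [b].
Occurrence 3 (position 7): immediately before a stressed vowel → [p].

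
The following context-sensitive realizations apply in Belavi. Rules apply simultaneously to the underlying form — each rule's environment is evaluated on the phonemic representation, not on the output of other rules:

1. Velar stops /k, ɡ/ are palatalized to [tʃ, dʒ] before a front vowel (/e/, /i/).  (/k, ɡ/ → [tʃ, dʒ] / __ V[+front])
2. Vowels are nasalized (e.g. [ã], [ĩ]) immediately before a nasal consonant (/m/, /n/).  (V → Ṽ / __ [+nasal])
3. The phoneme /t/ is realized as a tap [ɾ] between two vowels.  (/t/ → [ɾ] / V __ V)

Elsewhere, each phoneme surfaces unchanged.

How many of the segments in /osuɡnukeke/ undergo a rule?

2

Segments that undergo a rule: /k/ → [tʃ] (rule 1); /k/ → [tʃ] (rule 1).
All other segments surface unchanged.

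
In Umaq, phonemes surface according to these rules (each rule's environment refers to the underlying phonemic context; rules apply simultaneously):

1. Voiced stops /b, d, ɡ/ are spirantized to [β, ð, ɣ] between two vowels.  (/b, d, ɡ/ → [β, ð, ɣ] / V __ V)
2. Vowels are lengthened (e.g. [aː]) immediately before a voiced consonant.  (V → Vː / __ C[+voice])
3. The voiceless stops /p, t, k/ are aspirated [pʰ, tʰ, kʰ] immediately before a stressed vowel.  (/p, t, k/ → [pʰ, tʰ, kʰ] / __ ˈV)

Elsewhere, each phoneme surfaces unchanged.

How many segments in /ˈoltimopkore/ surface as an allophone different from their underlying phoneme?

3

Segments that undergo a rule: /o/ → [oː] (rule 2); /i/ → [iː] (rule 2); /o/ → [oː] (rule 2).
All other segments surface unchanged.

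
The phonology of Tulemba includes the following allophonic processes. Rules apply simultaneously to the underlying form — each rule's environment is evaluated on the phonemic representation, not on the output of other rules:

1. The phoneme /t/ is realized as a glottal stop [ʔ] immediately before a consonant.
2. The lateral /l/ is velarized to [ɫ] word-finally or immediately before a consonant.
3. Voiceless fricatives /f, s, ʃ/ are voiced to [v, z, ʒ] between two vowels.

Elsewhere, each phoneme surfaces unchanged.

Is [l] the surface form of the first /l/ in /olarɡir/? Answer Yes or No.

/l/ (between /o/ and /a/) fails the environment for rule 2, so it stays [l].
The actual realization is [l], which matches [l].

Yes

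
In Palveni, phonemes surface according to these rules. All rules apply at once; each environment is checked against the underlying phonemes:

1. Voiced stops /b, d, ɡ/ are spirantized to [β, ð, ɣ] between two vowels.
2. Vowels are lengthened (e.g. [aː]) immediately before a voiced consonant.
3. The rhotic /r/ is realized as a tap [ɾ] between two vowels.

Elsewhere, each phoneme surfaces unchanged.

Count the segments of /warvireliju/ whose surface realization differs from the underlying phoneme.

5

Segments that undergo a rule: /a/ → [aː] (rule 2); /i/ → [iː] (rule 2); /r/ → [ɾ] (rule 3); /e/ → [eː] (rule 2); /i/ → [iː] (rule 2).
All other segments surface unchanged.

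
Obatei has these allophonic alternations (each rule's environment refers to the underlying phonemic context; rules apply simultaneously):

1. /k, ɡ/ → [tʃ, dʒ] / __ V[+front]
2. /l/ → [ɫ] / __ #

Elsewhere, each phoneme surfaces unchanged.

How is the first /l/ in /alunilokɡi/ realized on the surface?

[l]

/l/ (between /a/ and /u/) is in the target of rule 2 but the environment (word-finally) is not met → [l].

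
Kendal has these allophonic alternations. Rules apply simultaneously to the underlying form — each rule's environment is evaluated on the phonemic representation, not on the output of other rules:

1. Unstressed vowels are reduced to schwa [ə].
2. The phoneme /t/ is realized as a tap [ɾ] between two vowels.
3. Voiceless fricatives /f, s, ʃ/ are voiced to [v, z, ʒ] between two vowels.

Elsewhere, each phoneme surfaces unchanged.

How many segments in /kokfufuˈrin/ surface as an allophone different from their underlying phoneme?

4

Segments that undergo a rule: /o/ → [ə] (rule 1); /u/ → [ə] (rule 1); /f/ → [v] (rule 3); /u/ → [ə] (rule 1).
All other segments surface unchanged.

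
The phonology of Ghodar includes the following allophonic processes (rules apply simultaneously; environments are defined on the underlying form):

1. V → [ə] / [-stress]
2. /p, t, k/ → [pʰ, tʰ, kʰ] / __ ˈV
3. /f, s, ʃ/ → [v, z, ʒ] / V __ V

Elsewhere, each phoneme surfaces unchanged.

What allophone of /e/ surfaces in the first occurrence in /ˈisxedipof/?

Rule 1 applies to /e/ (between /x/ and /d/: in an unstressed syllable) → [ə].

[ə]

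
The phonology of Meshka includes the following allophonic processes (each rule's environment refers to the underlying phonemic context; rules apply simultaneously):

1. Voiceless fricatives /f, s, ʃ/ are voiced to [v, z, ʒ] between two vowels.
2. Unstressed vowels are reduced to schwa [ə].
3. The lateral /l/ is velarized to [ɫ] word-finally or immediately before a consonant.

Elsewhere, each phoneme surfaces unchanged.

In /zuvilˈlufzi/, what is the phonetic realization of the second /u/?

/u/ (between /l/ and /f/) fails the environment for rule 2, so it stays [u].

[u]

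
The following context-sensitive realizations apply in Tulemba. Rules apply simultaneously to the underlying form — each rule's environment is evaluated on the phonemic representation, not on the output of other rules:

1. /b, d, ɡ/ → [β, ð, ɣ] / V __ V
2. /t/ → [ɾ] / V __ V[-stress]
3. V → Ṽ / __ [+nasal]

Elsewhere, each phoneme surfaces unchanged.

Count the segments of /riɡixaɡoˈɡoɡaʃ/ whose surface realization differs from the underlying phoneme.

Segments that undergo a rule: /ɡ/ → [ɣ] (rule 1); /ɡ/ → [ɣ] (rule 1); /ɡ/ → [ɣ] (rule 1); /ɡ/ → [ɣ] (rule 1).
All other segments surface unchanged.

4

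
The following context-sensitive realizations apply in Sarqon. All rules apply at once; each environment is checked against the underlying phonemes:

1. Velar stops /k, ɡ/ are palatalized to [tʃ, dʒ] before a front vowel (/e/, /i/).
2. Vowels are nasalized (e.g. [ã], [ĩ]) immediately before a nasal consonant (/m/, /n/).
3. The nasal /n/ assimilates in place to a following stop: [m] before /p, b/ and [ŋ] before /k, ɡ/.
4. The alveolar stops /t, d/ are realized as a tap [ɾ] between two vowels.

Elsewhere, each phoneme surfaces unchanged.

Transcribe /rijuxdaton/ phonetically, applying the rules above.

/r/ — not in any rule's target class → [r].
/i/ — between /r/ and /j/; rule 2 does not apply here → [i].
/j/ (between /i/ and /u/): no rule targets it → [j].
/u/ (between /j/ and /x/) is in the target of rule 2 but the environment (before a nasal consonant) is not met → [u].
/x/ (between /u/ and /d/) is unaffected → [x].
/d/ (between /x/ and /a/) is in the target of rule 4 but the environment (between two vowels) is not met → [d].
/a/ — between /d/ and /t/; rule 2 does not apply here → [a].
/t/ (between /a/ and /o/): between two vowels, so rule 4 applies → [ɾ].
/o/ meets the environment for rule 2 (before a nasal consonant) → [õ].
/n/ — word-final; rule 3 does not apply here → [n].

[rijuxdaɾõn]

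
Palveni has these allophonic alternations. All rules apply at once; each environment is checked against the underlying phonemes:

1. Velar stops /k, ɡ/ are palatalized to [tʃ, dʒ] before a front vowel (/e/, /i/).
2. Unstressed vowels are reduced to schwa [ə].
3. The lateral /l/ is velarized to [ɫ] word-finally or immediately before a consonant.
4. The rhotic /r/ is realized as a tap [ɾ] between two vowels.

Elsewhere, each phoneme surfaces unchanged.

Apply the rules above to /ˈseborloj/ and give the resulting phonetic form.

/e/ (between /s/ and /b/) is in the target of rule 2 but the environment (in an unstressed syllable) is not met → [e].
/o/ — between /b/ and /r/, in an unstressed syllable — surfaces as [ə] (rule 2).
/r/ (between /o/ and /l/) fails the environment for rule 4, so it stays [r].
/l/ (between /r/ and /o/) is in the target of rule 3 but the environment (word-finally or immediately before a consonant) is not met → [l].
/o/ (between /l/ and /j/) occurs in an unstressed syllable → [ə] by rule 2.

[ˈsebərləj]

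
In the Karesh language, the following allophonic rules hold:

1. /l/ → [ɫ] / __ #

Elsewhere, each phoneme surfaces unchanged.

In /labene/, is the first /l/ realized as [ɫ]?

/l/ (word-initial) is in the target of rule 1 but the environment (word-finally) is not met → [l].
The actual realization is [l], not [ɫ].

No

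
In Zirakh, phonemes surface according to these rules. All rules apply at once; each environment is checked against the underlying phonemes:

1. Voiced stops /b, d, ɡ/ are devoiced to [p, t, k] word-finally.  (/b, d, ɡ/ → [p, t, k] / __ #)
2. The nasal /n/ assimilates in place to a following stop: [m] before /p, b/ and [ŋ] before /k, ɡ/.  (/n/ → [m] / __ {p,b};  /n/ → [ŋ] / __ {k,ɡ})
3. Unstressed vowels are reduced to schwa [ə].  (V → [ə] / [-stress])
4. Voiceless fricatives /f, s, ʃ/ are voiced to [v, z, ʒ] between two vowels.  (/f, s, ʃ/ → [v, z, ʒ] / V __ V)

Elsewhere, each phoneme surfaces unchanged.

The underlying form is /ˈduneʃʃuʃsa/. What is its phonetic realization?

[ˈdunəʃʃəʃsə]

/d/ (word-initial): rule 1 targets it, but not word-finally → unchanged [d].
/u/ — between /d/ and /n/; rule 3 does not apply here → [u].
/n/ (between /u/ and /e/) is in the target of rule 2 but the environment (before a labial or velar stop) is not met → [n].
/e/ meets the environment for rule 3 (in an unstressed syllable) → [ə].
/ʃ/ — between /e/ and /ʃ/; rule 4 does not apply here → [ʃ].
/ʃ/ (between /ʃ/ and /u/) fails the environment for rule 4, so it stays [ʃ].
Rule 3 applies to /u/ (between /ʃ/ and /ʃ/: in an unstressed syllable) → [ə].
/ʃ/ (between /u/ and /s/) fails the environment for rule 4, so it stays [ʃ].
/s/ (between /ʃ/ and /a/) fails the environment for rule 4, so it stays [s].
/a/ (word-final) occurs in an unstressed syllable → [ə] by rule 3.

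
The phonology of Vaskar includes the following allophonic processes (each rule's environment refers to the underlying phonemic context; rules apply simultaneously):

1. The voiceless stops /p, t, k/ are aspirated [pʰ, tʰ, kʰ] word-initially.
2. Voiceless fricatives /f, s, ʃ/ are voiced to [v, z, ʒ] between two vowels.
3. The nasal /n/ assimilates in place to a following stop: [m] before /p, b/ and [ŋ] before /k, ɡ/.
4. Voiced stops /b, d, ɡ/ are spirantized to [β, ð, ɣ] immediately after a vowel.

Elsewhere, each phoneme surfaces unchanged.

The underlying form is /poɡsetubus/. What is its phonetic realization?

[pʰoɣsetuβus]

/p/ meets the environment for rule 1 (word-initially) → [pʰ].
/o/ — not in any rule's target class → [o].
/ɡ/ — between /o/ and /s/, immediately after a vowel — surfaces as [ɣ] (rule 4).
/s/ (between /ɡ/ and /e/) fails the environment for rule 2, so it stays [s].
/e/ (between /s/ and /t/): no rule targets it → [e].
/t/ (between /e/ and /u/) fails the environment for rule 1, so it stays [t].
/u/ (between /t/ and /b/) is unaffected → [u].
/b/ — between /u/ and /u/, immediately after a vowel — surfaces as [β] (rule 4).
/u/ (between /b/ and /s/): no rule targets it → [u].
/s/ (word-final) fails the environment for rule 2, so it stays [s].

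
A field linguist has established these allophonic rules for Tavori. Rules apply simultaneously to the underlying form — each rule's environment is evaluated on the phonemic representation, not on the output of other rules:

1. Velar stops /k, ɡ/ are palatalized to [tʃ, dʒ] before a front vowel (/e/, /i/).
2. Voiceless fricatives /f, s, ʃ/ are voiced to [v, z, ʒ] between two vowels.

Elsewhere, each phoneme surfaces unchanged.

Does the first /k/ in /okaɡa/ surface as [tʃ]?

/k/ (between /o/ and /a/): rule 1 targets it, but not before a front vowel → unchanged [k].
The actual realization is [k], not [tʃ].

No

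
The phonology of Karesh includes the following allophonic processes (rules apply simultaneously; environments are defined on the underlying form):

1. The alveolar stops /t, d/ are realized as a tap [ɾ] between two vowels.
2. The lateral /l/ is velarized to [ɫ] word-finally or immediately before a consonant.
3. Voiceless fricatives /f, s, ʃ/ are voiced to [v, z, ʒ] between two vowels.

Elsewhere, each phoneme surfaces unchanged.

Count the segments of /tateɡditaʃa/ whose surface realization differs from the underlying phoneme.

3

Segments that undergo a rule: /t/ → [ɾ] (rule 1); /t/ → [ɾ] (rule 1); /ʃ/ → [ʒ] (rule 3).
All other segments surface unchanged.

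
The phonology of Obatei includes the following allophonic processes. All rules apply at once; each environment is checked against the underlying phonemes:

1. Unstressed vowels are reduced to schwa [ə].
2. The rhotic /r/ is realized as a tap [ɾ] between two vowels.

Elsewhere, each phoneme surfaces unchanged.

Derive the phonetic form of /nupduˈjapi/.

/n/ (word-initial): no rule targets it → [n].
/u/ (between /n/ and /p/): in an unstressed syllable, so rule 1 applies → [ə].
/p/ (between /u/ and /d/) is unaffected → [p].
/d/ (between /p/ and /u/): no rule targets it → [d].
/u/ meets the environment for rule 1 (in an unstressed syllable) → [ə].
/j/ (between /u/ and /a/): no rule targets it → [j].
/a/ (between /j/ and /p/): rule 1 targets it, but not in an unstressed syllable → unchanged [a].
/p/ — not in any rule's target class → [p].
/i/ — word-final, in an unstressed syllable — surfaces as [ə] (rule 1).

[nəpdəˈjapə]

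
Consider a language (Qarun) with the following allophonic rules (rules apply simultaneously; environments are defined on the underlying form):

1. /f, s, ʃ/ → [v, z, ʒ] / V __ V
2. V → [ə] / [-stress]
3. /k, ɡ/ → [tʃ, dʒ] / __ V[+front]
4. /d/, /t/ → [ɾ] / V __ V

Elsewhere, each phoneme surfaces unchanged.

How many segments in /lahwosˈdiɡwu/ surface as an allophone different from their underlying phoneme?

3

Segments that undergo a rule: /a/ → [ə] (rule 2); /o/ → [ə] (rule 2); /u/ → [ə] (rule 2).
All other segments surface unchanged.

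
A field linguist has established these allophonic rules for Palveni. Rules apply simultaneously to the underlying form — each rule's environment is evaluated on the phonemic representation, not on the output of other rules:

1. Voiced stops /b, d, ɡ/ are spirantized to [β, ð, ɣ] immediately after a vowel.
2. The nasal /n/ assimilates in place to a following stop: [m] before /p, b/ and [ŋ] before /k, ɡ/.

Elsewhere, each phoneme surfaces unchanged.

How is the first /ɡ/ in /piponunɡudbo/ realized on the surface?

[ɡ]

/ɡ/ (between /n/ and /u/) is in the target of rule 1 but the environment (immediately after a vowel) is not met → [ɡ].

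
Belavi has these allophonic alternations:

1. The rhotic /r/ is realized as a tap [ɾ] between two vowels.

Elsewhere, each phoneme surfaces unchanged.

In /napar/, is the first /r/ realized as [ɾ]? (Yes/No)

/r/ — word-final; rule 1 does not apply here → [r].
The actual realization is [r], not [ɾ].

No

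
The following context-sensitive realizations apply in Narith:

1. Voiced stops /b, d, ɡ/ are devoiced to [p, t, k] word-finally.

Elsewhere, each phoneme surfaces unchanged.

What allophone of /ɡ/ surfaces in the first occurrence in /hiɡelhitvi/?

/ɡ/ (between /i/ and /e/) is in the target of rule 1 but the environment (word-finally) is not met → [ɡ].

[ɡ]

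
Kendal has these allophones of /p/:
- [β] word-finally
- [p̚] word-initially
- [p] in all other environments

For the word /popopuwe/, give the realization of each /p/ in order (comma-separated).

Occurrence 1 (position 1): word-initially → [p̚].
Occurrence 2 (position 3): no conditioning environment matches → elsewhere allophone [p].
Occurrence 3 (position 5): no conditioning environment matches → elsewhere allophone [p].

[p̚], [p], [p]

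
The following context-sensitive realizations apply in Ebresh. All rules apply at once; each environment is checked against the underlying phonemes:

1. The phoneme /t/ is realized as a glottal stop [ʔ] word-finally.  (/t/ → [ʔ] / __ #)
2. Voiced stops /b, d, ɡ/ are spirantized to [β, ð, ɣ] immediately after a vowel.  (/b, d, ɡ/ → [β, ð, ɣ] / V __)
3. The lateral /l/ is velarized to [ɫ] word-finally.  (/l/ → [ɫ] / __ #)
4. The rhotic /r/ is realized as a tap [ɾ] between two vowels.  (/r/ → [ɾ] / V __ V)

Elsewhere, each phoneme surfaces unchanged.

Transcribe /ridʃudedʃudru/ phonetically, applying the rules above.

[riðʃuðeðʃuðru]

/r/ — word-initial; rule 4 does not apply here → [r].
/i/ — not in any rule's target class → [i].
/d/ (between /i/ and /ʃ/): immediately after a vowel, so rule 2 applies → [ð].
/ʃ/ — not in any rule's target class → [ʃ].
/u/ (between /ʃ/ and /d/): no rule targets it → [u].
Rule 2 applies to /d/ (between /u/ and /e/: immediately after a vowel) → [ð].
/e/ (between /d/ and /d/): no rule targets it → [e].
Rule 2 applies to /d/ (between /e/ and /ʃ/: immediately after a vowel) → [ð].
/ʃ/ stays [ʃ].
/u/ — not in any rule's target class → [u].
Rule 2 applies to /d/ (between /u/ and /r/: immediately after a vowel) → [ð].
/r/ (between /d/ and /u/) fails the environment for rule 4, so it stays [r].
/u/ — not in any rule's target class → [u].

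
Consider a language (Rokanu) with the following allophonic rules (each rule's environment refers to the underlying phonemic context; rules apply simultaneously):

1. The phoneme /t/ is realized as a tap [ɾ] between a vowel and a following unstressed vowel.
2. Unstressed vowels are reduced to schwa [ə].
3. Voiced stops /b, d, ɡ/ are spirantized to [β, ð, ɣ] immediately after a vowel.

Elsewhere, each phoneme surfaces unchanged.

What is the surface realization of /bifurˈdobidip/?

/b/ — word-initial; rule 3 does not apply here → [b].
Rule 2 applies to /i/ (between /b/ and /f/: in an unstressed syllable) → [ə].
/f/ — not in any rule's target class → [f].
/u/ meets the environment for rule 2 (in an unstressed syllable) → [ə].
/r/ (between /u/ and /d/) is unaffected → [r].
/d/ (between /r/ and /o/) is in the target of rule 3 but the environment (immediately after a vowel) is not met → [d].
/o/ — between /d/ and /b/; rule 2 does not apply here → [o].
/b/ (between /o/ and /i/): immediately after a vowel, so rule 3 applies → [β].
/i/ (between /b/ and /d/): in an unstressed syllable, so rule 2 applies → [ə].
/d/ (between /i/ and /i/) occurs immediately after a vowel → [ð] by rule 3.
/i/ — between /d/ and /p/, in an unstressed syllable — surfaces as [ə] (rule 2).
/p/ stays [p].

[bəfərˈdoβəðəp]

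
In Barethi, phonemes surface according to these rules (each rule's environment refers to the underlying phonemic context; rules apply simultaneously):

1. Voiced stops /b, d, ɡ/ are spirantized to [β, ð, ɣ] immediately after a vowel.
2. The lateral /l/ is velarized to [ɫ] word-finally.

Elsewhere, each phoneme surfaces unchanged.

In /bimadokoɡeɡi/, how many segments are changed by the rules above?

3

Segments that undergo a rule: /d/ → [ð] (rule 1); /ɡ/ → [ɣ] (rule 1); /ɡ/ → [ɣ] (rule 1).
All other segments surface unchanged.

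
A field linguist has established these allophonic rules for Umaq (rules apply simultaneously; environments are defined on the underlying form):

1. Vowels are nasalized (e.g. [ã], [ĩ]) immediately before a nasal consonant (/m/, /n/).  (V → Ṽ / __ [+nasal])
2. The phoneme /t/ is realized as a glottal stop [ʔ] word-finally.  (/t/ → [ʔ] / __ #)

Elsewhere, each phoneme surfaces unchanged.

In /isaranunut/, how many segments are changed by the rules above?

Segments that undergo a rule: /a/ → [ã] (rule 1); /u/ → [ũ] (rule 1); /t/ → [ʔ] (rule 2).
All other segments surface unchanged.

3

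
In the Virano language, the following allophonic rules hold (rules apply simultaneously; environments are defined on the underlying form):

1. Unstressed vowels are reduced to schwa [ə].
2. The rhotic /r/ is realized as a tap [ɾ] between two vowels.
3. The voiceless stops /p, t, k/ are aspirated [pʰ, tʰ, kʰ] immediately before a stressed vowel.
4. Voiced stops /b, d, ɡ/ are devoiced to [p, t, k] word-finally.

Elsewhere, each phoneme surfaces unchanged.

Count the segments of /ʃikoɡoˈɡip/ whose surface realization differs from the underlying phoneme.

3

Segments that undergo a rule: /i/ → [ə] (rule 1); /o/ → [ə] (rule 1); /o/ → [ə] (rule 1).
All other segments surface unchanged.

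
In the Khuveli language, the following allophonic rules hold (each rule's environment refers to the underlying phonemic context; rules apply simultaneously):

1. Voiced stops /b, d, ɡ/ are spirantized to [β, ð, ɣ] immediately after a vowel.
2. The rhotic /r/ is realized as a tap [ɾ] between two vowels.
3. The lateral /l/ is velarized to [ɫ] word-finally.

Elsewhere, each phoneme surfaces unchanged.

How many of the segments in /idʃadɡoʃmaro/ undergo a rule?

Segments that undergo a rule: /d/ → [ð] (rule 1); /d/ → [ð] (rule 1); /r/ → [ɾ] (rule 2).
All other segments surface unchanged.

3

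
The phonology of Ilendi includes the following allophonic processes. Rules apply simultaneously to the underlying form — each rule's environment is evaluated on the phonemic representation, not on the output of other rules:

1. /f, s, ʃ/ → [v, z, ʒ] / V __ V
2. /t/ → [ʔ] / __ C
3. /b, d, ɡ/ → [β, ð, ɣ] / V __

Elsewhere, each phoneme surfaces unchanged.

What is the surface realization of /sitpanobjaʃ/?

/s/ (word-initial): rule 1 targets it, but not between two vowels → unchanged [s].
/i/ (between /s/ and /t/): no rule targets it → [i].
/t/ (between /i/ and /p/) occurs immediately before a consonant → [ʔ] by rule 2.
/p/ (between /t/ and /a/) is unaffected → [p].
/a/ (between /p/ and /n/) is unaffected → [a].
/n/ stays [n].
/o/ (between /n/ and /b/) is unaffected → [o].
/b/ — between /o/ and /j/, immediately after a vowel — surfaces as [β] (rule 3).
/j/ — not in any rule's target class → [j].
/a/ (between /j/ and /ʃ/): no rule targets it → [a].
/ʃ/ (word-final) is in the target of rule 1 but the environment (between two vowels) is not met → [ʃ].

[siʔpanoβjaʃ]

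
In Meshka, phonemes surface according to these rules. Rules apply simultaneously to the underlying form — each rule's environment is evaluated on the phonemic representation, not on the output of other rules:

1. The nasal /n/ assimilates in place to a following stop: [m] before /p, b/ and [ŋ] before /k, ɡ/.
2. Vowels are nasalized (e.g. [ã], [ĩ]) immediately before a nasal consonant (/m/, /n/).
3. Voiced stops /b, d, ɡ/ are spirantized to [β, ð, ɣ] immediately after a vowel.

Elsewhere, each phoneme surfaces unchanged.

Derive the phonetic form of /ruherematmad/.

/r/ (word-initial): no rule targets it → [r].
/u/ (between /r/ and /h/) is in the target of rule 2 but the environment (before a nasal consonant) is not met → [u].
/h/ (between /u/ and /e/): no rule targets it → [h].
/e/ (between /h/ and /r/) is in the target of rule 2 but the environment (before a nasal consonant) is not met → [e].
/r/ stays [r].
/e/ (between /r/ and /m/) occurs before a nasal consonant → [ẽ] by rule 2.
/m/ (between /e/ and /a/) is unaffected → [m].
/a/ (between /m/ and /t/) fails the environment for rule 2, so it stays [a].
/t/ stays [t].
/m/ (between /t/ and /a/): no rule targets it → [m].
/a/ (between /m/ and /d/) fails the environment for rule 2, so it stays [a].
/d/ (word-final) occurs immediately after a vowel → [ð] by rule 3.

[ruherẽmatmað]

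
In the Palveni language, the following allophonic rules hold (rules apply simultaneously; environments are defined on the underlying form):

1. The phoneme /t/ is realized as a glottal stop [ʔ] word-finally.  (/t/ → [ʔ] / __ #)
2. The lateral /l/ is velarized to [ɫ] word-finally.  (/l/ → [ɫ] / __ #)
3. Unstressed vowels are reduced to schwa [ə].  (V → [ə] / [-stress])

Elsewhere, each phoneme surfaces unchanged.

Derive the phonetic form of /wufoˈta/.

/w/ (word-initial): no rule targets it → [w].
Rule 3 applies to /u/ (between /w/ and /f/: in an unstressed syllable) → [ə].
/f/ (between /u/ and /o/): no rule targets it → [f].
/o/ — between /f/ and /t/, in an unstressed syllable — surfaces as [ə] (rule 3).
/t/ (between /o/ and /a/) fails the environment for rule 1, so it stays [t].
/a/ — word-final; rule 3 does not apply here → [a].

[wəfəˈta]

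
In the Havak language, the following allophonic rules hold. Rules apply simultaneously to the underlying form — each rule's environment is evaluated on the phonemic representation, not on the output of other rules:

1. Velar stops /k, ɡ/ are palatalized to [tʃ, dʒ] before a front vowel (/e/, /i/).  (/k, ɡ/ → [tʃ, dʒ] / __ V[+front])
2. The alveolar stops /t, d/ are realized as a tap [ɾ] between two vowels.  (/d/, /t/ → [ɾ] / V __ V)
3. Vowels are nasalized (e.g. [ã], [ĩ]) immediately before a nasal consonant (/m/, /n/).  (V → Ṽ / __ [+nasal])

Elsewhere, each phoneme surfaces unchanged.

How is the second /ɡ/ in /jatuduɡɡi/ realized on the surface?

[dʒ]

Rule 1 applies to /ɡ/ (between /ɡ/ and /i/: before a front vowel) → [dʒ].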